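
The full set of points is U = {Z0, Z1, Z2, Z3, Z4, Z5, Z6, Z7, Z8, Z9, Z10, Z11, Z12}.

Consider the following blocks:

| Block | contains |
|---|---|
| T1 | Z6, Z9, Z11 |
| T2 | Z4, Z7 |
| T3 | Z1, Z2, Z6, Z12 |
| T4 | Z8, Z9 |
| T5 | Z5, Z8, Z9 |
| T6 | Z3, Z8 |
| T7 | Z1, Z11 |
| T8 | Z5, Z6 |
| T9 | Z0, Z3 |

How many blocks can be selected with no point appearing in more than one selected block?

T2, T4, T7, T8, T9 are pairwise disjoint (T2={Z4,Z7}; T4={Z8,Z9}; T7={Z1,Z11}; T8={Z5,Z6}; T9={Z0,Z3}).
Every remaining block overlaps one of these, and no 6 of the listed blocks are pairwise disjoint, so 5 is the maximum.

5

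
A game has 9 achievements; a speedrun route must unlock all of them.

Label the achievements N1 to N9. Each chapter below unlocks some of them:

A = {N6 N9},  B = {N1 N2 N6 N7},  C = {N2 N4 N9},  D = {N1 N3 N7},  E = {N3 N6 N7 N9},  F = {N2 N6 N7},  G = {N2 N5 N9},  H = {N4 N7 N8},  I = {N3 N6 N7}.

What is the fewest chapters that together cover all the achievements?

Take {B, G, H, I}. Their union is {N1, N2, N3, N4, N5, N6, N7, N8, N9}, which is all 9 achievements.
No 3 of the 9 chapters cover everything (all 84 combinations miss at least one achievement), so 4 is optimal.

4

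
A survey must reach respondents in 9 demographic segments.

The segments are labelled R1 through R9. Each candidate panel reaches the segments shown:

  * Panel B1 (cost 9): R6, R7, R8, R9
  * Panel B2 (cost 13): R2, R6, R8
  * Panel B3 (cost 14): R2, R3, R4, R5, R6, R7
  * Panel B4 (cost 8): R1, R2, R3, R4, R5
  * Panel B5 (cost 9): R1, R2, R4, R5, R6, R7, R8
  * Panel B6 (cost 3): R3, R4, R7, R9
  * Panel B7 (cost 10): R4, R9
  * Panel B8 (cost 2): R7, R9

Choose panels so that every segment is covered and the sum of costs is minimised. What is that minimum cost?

B5, B6 together cover every segment (B5 ∪ B6 = {R1, R2, R3, R4, R5, R6, R7, R8, R9}); total cost 9 + 3 = 12.
No covering selection has total cost below 12.

12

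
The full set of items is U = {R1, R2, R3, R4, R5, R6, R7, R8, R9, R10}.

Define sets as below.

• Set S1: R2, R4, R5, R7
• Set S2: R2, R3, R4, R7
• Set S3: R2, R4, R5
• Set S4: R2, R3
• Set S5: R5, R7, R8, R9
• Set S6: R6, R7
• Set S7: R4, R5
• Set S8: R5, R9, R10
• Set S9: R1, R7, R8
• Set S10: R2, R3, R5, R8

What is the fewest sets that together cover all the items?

S2 and S6 and S8 and S9 together: S2 ∪ S6 ∪ S8 ∪ S9 = {R1, R2, R3, R4, R5, R6, R7, R8, R9, R10} — every item is covered.
Only S9 contains R1, so S9 is forced; the remaining 7 items need at least 3 more sets (each remaining set adds at most 3) — so at least 4 sets are needed, and 4 is optimal.

4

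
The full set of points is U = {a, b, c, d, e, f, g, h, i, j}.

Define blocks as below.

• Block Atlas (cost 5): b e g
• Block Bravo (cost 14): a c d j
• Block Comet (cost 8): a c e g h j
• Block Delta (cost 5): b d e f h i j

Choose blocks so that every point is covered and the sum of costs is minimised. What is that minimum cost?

Comet, Delta together cover every point (Comet ∪ Delta = {a, b, c, d, e, f, g, h, i, j}); total cost 8 + 5 = 13.
No covering selection has total cost below 13.

13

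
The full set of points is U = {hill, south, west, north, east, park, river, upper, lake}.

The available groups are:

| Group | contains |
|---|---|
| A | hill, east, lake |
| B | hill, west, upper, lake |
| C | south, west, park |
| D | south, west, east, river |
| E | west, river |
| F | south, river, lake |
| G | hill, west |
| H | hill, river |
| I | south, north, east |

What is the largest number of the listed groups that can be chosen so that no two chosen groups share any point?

2

A, E are pairwise disjoint (A={hill,east,lake}; E={west,river}).
Every remaining group overlaps one of these, and no 3 of the listed groups are pairwise disjoint, so 2 is the maximum.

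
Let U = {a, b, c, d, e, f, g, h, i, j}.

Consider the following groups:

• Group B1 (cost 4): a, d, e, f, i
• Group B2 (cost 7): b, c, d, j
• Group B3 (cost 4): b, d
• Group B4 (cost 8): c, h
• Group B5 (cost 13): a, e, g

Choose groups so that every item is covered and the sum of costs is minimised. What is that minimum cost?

B1, B2, B4, B5 together cover every item (B1 ∪ B2 ∪ B4 ∪ B5 = {a, b, c, d, e, f, g, h, i, j}); total cost 4 + 7 + 8 + 13 = 32.
No covering selection has total cost below 32.

32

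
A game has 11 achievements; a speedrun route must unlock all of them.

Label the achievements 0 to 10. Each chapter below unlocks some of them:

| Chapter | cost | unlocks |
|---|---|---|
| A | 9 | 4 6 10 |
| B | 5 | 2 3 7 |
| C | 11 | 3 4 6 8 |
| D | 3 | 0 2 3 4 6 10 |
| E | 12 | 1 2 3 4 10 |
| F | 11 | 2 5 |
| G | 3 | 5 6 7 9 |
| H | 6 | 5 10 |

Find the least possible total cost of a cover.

29

C, D, E, G together cover every achievement (C ∪ D ∪ E ∪ G = {0, 1, 2, 3, 4, 5, 6, 7, 8, 9, 10}); total cost 11 + 3 + 12 + 3 = 29.
No covering selection has total cost below 29.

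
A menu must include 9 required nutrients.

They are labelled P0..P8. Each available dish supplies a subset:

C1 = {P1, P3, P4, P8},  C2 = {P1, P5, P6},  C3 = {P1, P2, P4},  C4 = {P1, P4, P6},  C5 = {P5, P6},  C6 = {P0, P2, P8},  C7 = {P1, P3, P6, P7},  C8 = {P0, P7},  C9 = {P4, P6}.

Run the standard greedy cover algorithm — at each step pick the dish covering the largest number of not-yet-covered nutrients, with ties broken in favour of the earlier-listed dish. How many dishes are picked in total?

Greedy: pick C1 (covers 4 new) → pick C2 (covers 2 new) → pick C6 (covers 2 new) → pick C7 (covers 1 new). Total picks: 4.

4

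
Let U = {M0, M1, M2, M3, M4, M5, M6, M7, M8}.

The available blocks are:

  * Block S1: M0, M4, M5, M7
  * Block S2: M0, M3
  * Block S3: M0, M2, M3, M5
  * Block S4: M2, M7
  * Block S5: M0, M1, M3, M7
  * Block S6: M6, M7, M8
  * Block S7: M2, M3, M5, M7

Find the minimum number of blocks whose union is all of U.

4

Take {S1, S5, S6, S7}. Their union is {M0, M1, M2, M3, M4, M5, M6, M7, M8}, which is all 9 points.
Only S5 contains M1, so S5 is forced; the remaining 5 points need at least 3 more blocks (each remaining block adds at most 2) — so at least 4 blocks are needed, and 4 is optimal.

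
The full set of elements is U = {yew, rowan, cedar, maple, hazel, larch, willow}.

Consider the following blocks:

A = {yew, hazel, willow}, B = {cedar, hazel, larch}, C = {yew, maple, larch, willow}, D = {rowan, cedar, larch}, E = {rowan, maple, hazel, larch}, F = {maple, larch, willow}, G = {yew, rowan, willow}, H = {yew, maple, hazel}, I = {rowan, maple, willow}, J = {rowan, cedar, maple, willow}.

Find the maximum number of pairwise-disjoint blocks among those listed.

B, I are pairwise disjoint (B={cedar,hazel,larch}; I={rowan,maple,willow}).
Every remaining block overlaps one of these, and no 3 of the listed blocks are pairwise disjoint, so 2 is the maximum.

2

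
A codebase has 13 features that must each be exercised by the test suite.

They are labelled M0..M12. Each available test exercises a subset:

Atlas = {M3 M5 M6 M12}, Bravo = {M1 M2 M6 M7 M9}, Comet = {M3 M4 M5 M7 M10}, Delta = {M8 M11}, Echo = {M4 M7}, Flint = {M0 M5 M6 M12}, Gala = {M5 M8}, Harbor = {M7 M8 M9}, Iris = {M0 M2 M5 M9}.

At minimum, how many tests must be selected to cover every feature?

Take {Bravo, Comet, Delta, Flint}. Their union is {M0, M1, M2, M3, M4, M5, M6, M7, M8, M9, M10, M11, M12}, which is all 13 features.
Only Delta contains M11, so Delta is forced; the remaining 11 features need at least 3 more tests (each remaining test adds at most 5) — so at least 4 tests are needed, and 4 is optimal.

4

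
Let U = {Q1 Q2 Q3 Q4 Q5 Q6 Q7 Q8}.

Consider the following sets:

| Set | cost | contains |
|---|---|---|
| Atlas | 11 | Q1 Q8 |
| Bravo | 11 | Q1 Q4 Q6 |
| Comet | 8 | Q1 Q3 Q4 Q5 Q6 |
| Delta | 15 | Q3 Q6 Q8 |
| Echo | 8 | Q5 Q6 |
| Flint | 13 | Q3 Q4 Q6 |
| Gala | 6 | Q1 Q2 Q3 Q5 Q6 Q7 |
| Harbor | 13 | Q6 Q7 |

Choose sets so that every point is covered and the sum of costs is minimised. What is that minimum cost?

Atlas, Comet, Gala together cover every point (Atlas ∪ Comet ∪ Gala = {Q1, Q2, Q3, Q4, Q5, Q6, Q7, Q8}); total cost 11 + 8 + 6 = 25.
No covering selection has total cost below 25.

25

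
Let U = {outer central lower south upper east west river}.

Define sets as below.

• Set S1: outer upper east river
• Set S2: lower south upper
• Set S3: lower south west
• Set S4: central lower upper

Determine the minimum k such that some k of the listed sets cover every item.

3

Take {S1, S3, S4}. Their union is {outer, central, lower, south, upper, east, west, river}, which is all 8 items.
Only S1 contains outer, so S1 is forced; the remaining 4 items need at least 2 more sets (each remaining set adds at most 3) — so at least 3 sets are needed, and 3 is optimal.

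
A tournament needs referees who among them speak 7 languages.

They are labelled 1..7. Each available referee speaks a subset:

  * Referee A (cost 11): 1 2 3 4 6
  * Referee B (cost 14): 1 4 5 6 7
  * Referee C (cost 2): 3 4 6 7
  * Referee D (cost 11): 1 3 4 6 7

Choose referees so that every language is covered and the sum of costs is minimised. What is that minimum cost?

25

A, B together cover every language (A ∪ B = {1, 2, 3, 4, 5, 6, 7}); total cost 11 + 14 = 25.
The greedy pick C, A, B costs 27; no covering selection beats 25.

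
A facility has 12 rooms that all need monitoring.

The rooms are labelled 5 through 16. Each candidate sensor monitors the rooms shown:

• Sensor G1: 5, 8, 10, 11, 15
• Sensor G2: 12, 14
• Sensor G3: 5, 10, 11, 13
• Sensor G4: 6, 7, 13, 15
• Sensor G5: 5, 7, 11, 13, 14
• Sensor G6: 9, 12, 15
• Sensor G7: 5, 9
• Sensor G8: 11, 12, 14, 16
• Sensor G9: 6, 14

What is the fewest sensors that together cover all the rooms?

G1 and G4 and G7 and G8 together: G1 ∪ G4 ∪ G7 ∪ G8 = {5, 6, 7, 8, 9, 10, 11, 12, 13, 14, 15, 16} — every room is covered.
Only G1 contains 8, so G1 is forced; the remaining 7 rooms need at least 3 more sensors (each remaining sensor adds at most 3) — so at least 4 sensors are needed, and 4 is optimal.

4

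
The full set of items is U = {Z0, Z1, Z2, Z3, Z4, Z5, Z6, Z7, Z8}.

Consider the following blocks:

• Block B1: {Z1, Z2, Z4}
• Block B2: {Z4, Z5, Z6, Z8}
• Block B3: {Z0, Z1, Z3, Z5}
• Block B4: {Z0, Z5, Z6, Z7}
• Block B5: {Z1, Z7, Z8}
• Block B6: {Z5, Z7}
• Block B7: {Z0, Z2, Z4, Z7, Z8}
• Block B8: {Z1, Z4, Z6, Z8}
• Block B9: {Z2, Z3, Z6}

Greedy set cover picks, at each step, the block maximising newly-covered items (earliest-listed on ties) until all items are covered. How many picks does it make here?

3

Greedy: pick B7 (covers 5 new) → pick B3 (covers 3 new) → pick B2 (covers 1 new). Total picks: 3.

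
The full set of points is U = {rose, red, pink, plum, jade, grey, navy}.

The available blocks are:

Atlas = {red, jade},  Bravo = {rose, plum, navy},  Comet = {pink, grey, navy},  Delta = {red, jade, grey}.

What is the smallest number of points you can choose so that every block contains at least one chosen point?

Take H = {jade, navy}. Each listed block contains at least one of these, so H is a hitting set of size 2.
The blocks Atlas, Comet are pairwise disjoint, so any hitting set needs a separate point for each — at least 2. Hence 2 is optimal.

2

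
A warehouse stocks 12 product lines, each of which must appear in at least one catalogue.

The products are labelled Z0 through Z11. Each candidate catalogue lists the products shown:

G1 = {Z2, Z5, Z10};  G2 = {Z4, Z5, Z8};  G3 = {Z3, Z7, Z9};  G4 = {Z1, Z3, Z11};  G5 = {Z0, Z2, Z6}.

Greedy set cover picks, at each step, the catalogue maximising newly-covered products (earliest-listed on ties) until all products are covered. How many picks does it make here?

Greedy: pick G1 (covers 3 new) → pick G3 (covers 3 new) → pick G2 (covers 2 new) → pick G4 (covers 2 new) → pick G5 (covers 2 new). Total picks: 5.

5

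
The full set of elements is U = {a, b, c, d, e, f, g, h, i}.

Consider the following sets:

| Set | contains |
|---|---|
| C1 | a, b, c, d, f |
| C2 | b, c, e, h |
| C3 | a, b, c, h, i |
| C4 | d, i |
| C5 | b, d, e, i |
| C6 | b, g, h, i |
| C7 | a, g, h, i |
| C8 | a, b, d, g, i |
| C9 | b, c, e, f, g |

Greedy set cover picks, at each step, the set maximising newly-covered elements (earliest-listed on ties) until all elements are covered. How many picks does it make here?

Greedy: pick C1 (covers 5 new) → pick C6 (covers 3 new) → pick C2 (covers 1 new). Total picks: 3.

3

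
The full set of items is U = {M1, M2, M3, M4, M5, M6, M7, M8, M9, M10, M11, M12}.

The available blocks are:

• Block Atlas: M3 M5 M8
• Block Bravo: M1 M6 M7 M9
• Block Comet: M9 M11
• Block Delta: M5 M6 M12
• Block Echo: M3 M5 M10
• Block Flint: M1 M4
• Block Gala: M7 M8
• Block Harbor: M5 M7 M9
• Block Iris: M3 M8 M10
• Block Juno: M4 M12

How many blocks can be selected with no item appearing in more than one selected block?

4

Comet, Delta, Flint, Iris are pairwise disjoint (Comet={M9,M11}; Delta={M5,M6,M12}; Flint={M1,M4}; Iris={M3,M8,M10}).
Every remaining block overlaps one of these, and no 5 of the listed blocks are pairwise disjoint, so 4 is the maximum.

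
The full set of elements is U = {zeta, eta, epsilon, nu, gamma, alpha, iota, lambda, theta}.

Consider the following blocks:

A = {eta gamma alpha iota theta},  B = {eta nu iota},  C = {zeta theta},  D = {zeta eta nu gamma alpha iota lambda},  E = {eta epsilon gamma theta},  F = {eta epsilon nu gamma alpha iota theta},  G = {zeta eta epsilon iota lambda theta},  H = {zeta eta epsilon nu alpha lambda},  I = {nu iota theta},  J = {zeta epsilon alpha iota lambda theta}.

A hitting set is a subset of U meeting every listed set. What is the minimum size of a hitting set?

2

T = {nu, theta} meets every block (each contains at least one member of T), and |T| = 2.
The blocks B, C are pairwise disjoint, so any hitting set needs a separate element for each — at least 2. Hence 2 is optimal.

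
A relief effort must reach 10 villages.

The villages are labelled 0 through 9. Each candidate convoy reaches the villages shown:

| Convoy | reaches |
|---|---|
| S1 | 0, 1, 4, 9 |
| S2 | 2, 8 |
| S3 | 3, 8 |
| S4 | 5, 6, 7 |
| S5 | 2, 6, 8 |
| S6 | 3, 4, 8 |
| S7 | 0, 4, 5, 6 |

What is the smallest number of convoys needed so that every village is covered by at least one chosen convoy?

4

S1 and S4 and S5 and S6 together: S1 ∪ S4 ∪ S5 ∪ S6 = {0, 1, 2, 3, 4, 5, 6, 7, 8, 9} — every village is covered.
No 3 of the 7 convoys cover everything (all 35 combinations miss at least one village), so 4 is optimal.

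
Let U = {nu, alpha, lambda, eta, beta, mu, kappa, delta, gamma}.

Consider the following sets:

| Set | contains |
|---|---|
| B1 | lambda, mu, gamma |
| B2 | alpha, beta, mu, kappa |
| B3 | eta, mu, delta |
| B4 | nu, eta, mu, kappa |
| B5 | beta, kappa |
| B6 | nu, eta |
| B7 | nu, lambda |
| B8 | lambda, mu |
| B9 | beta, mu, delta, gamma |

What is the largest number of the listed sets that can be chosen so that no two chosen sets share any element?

B3, B5, B7 are pairwise disjoint (B3={eta,mu,delta}; B5={beta,kappa}; B7={nu,lambda}).
Every remaining set overlaps one of these, and no 4 of the listed sets are pairwise disjoint, so 3 is the maximum.

3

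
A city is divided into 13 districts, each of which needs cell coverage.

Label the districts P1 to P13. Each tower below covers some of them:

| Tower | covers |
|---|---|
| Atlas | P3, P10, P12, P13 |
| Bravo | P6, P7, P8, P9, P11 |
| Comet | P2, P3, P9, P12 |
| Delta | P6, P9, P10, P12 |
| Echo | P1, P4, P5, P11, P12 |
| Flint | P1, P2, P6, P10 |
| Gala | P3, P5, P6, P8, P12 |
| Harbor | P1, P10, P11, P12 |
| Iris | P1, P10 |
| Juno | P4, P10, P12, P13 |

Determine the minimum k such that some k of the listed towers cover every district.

Take {Atlas, Bravo, Comet, Echo}. Their union is {P1, P2, P3, P4, P5, P6, P7, P8, P9, P10, P11, P12, P13}, which is all 13 districts.
No 3 of the 10 towers cover everything (all 120 combinations miss at least one district), so 4 is optimal.

4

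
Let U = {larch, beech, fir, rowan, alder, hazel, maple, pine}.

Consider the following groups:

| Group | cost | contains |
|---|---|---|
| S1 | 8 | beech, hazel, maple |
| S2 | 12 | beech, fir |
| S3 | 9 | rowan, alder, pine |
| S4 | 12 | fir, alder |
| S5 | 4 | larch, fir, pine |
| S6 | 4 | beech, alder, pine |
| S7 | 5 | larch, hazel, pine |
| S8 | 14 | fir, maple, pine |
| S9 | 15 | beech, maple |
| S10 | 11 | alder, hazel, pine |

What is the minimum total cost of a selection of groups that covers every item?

S1, S3, S5 together cover every item (S1 ∪ S3 ∪ S5 = {larch, beech, fir, rowan, alder, hazel, maple, pine}); total cost 8 + 9 + 4 = 21.
The greedy pick S5, S6, S1, S3 costs 25; no covering selection beats 21.

21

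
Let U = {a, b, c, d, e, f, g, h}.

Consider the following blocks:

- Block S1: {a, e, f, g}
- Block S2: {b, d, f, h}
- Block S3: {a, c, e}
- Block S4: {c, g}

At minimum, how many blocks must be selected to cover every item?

3

S2 and S3 and S4 together: S2 ∪ S3 ∪ S4 = {a, b, c, d, e, f, g, h} — every item is covered.
Only S2 contains b, so S2 is forced; the remaining 4 items need at least 2 more blocks (each remaining block adds at most 3) — so at least 3 blocks are needed, and 3 is optimal.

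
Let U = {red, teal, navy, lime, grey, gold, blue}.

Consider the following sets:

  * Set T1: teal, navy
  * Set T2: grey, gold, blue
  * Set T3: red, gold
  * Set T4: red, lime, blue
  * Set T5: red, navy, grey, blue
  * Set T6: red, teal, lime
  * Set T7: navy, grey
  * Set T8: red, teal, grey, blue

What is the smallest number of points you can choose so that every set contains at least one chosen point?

Take H = {red, navy, blue}. Each listed set contains at least one of these, so H is a hitting set of size 3.
No choice of 2 points meets every set, so 3 is the minimum.

3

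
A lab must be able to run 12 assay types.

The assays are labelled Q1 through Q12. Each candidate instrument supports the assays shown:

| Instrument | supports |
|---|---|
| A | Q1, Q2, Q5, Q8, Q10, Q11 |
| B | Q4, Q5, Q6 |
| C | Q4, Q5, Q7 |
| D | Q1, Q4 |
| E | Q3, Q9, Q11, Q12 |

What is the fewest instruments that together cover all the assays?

4

Take {A, B, C, E}. Their union is {Q1, Q2, Q3, Q4, Q5, Q6, Q7, Q8, Q9, Q10, Q11, Q12}, which is all 12 assays.
No 3 of the 5 instruments cover everything (all 10 combinations miss at least one assay), so 4 is optimal.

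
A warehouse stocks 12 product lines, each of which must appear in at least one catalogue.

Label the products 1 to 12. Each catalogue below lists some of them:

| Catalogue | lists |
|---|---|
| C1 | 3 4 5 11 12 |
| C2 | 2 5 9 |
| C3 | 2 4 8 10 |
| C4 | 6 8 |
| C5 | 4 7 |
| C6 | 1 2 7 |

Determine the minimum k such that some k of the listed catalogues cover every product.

5

Take {C1, C2, C3, C4, C6}. Their union is {1, 2, 3, 4, 5, 6, 7, 8, 9, 10, 11, 12}, which is all 12 products.
No 4 of the 6 catalogues cover everything (all 15 combinations miss at least one product), so 5 is optimal.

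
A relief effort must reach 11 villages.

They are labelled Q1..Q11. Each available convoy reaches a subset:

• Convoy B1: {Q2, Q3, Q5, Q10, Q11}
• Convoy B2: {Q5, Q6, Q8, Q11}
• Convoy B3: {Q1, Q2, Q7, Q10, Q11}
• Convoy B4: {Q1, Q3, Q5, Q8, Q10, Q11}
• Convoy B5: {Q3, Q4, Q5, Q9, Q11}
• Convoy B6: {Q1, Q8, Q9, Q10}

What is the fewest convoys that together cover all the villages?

Take {B2, B3, B5}. Their union is {Q1, Q2, Q3, Q4, Q5, Q6, Q7, Q8, Q9, Q10, Q11}, which is all 11 villages.
Only B5 contains Q4, so B5 is forced; the remaining 6 villages need at least 2 more convoys (each remaining convoy adds at most 4) — so at least 3 convoys are needed, and 3 is optimal.

3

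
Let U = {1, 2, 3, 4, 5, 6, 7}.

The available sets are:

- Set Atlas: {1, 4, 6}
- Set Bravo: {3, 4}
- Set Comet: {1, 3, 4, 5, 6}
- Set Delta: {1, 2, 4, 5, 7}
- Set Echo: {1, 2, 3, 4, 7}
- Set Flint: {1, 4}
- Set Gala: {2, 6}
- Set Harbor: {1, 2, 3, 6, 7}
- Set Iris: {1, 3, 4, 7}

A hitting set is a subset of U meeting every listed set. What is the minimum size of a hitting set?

2

Take H = {2, 4}. Each listed set contains at least one of these, so H is a hitting set of size 2.
The sets Flint, Gala are pairwise disjoint, so any hitting set needs a separate element for each — at least 2. Hence 2 is optimal.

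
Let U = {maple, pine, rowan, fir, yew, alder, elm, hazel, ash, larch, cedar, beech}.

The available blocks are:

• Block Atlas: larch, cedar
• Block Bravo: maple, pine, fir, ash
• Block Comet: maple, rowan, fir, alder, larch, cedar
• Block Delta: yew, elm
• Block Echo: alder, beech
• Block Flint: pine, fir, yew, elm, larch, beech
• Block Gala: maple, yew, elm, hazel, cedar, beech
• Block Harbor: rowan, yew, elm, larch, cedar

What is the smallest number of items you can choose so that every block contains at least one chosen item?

4

The 4 items {fir, alder, elm, cedar} hit every block.
The blocks Atlas, Bravo, Delta, Echo are pairwise disjoint, so any hitting set needs a separate item for each — at least 4. Hence 4 is optimal.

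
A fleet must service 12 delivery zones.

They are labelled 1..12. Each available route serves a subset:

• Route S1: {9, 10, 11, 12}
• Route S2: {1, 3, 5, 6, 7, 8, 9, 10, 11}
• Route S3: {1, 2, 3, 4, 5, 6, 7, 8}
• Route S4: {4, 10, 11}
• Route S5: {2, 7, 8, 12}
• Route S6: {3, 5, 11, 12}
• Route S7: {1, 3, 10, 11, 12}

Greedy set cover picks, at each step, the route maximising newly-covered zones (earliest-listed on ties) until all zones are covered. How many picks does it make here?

Greedy: pick S2 (covers 9 new) → pick S3 (covers 2 new) → pick S1 (covers 1 new). Total picks: 3.
(The true minimum cover uses only 2 routes, so greedy is not optimal here.)

3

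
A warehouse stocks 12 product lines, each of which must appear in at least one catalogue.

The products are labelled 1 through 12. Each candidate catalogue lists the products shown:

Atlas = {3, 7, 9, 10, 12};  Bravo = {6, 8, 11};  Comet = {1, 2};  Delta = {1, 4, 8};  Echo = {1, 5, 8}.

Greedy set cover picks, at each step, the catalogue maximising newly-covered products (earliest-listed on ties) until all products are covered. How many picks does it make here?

5

Greedy: pick Atlas (covers 5 new) → pick Bravo (covers 3 new) → pick Comet (covers 2 new) → pick Delta (covers 1 new) → pick Echo (covers 1 new). Total picks: 5.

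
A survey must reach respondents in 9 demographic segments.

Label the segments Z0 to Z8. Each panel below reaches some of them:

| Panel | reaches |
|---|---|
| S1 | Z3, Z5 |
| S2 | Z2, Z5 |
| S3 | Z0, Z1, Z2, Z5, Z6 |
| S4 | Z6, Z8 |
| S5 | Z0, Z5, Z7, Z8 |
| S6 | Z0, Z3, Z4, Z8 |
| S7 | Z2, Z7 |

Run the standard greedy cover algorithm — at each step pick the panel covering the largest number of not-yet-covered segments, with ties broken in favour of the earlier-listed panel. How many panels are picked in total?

Greedy: pick S3 (covers 5 new) → pick S6 (covers 3 new) → pick S5 (covers 1 new). Total picks: 3.

3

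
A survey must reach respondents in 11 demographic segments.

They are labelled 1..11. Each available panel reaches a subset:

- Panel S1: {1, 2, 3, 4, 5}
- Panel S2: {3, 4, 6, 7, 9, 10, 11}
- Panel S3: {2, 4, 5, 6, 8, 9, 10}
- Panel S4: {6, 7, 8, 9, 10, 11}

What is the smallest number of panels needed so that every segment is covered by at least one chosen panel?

S1 and S4 together: S1 ∪ S4 = {1, 2, 3, 4, 5, 6, 7, 8, 9, 10, 11} — every segment is covered.
No single panel has all 11 segments (the largest, S2, has 7), so 2 is optimal.

2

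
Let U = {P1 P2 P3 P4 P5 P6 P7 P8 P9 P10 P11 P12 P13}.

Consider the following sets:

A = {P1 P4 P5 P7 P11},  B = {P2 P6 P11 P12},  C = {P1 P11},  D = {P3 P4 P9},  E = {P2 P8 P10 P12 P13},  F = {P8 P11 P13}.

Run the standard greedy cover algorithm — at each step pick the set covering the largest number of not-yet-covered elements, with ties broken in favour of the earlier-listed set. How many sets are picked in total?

Greedy: pick A (covers 5 new) → pick E (covers 5 new) → pick D (covers 2 new) → pick B (covers 1 new). Total picks: 4.

4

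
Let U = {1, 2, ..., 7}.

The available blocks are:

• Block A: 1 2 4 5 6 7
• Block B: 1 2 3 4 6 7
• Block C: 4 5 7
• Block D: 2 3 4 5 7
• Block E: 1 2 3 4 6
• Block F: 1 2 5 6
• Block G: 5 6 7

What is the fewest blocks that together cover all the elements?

E and G together: E ∪ G = {1, 2, 3, 4, 5, 6, 7} — every element is covered.
No single block has all 7 elements (the largest, A, has 6), so 2 is optimal.

2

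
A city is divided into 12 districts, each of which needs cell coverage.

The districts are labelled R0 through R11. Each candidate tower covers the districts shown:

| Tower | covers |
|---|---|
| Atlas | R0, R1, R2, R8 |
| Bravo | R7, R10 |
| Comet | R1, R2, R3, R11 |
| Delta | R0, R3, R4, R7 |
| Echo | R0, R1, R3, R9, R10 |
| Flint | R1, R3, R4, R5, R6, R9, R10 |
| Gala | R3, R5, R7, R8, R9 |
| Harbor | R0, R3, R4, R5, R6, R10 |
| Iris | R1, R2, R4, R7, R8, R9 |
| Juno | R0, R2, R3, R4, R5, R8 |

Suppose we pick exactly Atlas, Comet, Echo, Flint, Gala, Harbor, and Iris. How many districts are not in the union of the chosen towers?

Union of Atlas, Comet, Echo, Flint, Gala, Harbor, Iris = {R0, R1, R2, R3, R4, R5, R6, R7, R8, R9, R10, R11} — that's every district, so 0 are uncovered.

0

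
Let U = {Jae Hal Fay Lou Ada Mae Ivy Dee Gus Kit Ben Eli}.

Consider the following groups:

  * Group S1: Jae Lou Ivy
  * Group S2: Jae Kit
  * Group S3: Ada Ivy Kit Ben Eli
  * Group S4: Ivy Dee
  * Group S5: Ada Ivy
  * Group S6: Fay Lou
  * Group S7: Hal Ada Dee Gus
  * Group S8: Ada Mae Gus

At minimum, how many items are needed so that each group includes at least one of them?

4

H = {Lou, Ada, Dee, Kit} meets every group (each contains at least one member of H), and |H| = 4.
The groups S2, S4, S6, S8 are pairwise disjoint, so any hitting set needs a separate item for each — at least 4. Hence 4 is optimal.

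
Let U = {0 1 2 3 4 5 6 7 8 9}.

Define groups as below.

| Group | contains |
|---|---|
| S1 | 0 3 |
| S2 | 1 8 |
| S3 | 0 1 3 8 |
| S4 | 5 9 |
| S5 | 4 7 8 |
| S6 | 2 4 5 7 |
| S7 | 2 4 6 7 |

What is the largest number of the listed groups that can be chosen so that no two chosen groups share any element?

4

S1, S2, S4, S7 are pairwise disjoint (S1={0,3}; S2={1,8}; S4={5,9}; S7={2,4,6,7}).
Every remaining group overlaps one of these, and no 5 of the listed groups are pairwise disjoint, so 4 is the maximum.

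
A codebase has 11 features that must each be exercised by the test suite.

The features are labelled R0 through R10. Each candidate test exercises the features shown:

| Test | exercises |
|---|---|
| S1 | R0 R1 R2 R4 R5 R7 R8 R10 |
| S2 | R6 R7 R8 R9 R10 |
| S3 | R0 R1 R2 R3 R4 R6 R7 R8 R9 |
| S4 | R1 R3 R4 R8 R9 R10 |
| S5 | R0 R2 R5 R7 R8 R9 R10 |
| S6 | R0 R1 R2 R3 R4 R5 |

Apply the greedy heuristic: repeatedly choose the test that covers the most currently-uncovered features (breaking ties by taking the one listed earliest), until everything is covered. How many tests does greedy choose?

Greedy: pick S3 (covers 9 new) → pick S1 (covers 2 new). Total picks: 2.

2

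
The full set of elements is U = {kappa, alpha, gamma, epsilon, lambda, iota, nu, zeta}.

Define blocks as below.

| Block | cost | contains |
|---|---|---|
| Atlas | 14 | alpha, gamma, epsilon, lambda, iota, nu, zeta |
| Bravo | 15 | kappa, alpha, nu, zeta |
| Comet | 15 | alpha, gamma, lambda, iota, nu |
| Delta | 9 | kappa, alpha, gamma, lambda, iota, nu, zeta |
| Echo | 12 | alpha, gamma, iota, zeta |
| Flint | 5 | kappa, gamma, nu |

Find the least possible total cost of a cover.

Atlas, Flint together cover every element (Atlas ∪ Flint = {kappa, alpha, gamma, epsilon, lambda, iota, nu, zeta}); total cost 14 + 5 = 19.
The greedy pick Delta, Atlas costs 23; no covering selection beats 19.

19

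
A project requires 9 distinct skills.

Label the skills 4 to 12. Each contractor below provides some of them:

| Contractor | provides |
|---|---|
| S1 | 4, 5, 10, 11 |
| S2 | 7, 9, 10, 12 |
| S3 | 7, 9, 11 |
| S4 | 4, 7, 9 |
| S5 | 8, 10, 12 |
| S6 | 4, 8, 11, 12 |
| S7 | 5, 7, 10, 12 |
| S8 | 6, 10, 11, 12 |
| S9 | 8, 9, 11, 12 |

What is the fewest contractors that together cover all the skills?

Take {S1, S2, S6, S8}. Their union is {4, 5, 6, 7, 8, 9, 10, 11, 12}, which is all 9 skills.
No 3 of the 9 contractors cover everything (all 84 combinations miss at least one skill), so 4 is optimal.

4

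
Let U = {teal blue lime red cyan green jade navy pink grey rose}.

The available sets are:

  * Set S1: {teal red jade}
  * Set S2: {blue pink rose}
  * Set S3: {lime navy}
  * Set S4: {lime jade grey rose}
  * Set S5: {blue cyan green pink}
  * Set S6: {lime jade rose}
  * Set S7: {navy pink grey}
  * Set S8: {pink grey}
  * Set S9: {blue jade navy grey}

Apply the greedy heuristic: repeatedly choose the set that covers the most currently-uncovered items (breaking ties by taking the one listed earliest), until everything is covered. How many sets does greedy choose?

Greedy: pick S4 (covers 4 new) → pick S5 (covers 4 new) → pick S1 (covers 2 new) → pick S3 (covers 1 new). Total picks: 4.

4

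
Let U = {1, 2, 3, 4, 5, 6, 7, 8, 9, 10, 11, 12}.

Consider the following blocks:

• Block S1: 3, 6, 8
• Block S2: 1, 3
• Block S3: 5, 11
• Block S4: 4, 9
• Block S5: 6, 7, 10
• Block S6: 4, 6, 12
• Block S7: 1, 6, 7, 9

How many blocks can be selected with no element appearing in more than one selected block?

S2, S3, S4, S5 are pairwise disjoint (S2={1,3}; S3={5,11}; S4={4,9}; S5={6,7,10}).
Every remaining block overlaps one of these, and no 5 of the listed blocks are pairwise disjoint, so 4 is the maximum.

4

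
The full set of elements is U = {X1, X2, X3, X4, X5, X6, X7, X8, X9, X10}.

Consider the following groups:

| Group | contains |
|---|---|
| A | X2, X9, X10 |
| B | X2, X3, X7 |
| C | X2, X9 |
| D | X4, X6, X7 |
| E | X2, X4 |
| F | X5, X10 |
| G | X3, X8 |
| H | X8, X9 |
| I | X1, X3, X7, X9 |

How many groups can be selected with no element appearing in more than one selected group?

4

C, D, F, G are pairwise disjoint (C={X2,X9}; D={X4,X6,X7}; F={X5,X10}; G={X3,X8}).
Every remaining group overlaps one of these, and no 5 of the listed groups are pairwise disjoint, so 4 is the maximum.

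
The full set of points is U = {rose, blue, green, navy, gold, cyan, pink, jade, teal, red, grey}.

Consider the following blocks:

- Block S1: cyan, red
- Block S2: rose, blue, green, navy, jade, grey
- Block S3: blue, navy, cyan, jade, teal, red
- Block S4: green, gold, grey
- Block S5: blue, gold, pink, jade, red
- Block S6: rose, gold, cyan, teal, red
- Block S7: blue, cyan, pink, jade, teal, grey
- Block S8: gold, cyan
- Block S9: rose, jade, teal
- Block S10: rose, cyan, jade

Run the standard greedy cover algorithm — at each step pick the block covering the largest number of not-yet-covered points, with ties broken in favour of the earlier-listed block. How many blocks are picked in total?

3

Greedy: pick S2 (covers 6 new) → pick S6 (covers 4 new) → pick S5 (covers 1 new). Total picks: 3.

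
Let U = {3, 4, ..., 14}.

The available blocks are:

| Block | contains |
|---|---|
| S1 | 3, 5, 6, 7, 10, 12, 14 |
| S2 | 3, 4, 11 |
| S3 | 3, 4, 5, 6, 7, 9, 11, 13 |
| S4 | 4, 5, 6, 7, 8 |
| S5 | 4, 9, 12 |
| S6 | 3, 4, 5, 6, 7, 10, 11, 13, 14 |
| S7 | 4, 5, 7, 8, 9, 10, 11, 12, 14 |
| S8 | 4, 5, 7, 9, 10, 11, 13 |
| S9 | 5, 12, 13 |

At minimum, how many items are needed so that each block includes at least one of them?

2

H = {4, 12} meets every block (each contains at least one member of H), and |H| = 2.
The blocks S2, S9 are pairwise disjoint, so any hitting set needs a separate item for each — at least 2. Hence 2 is optimal.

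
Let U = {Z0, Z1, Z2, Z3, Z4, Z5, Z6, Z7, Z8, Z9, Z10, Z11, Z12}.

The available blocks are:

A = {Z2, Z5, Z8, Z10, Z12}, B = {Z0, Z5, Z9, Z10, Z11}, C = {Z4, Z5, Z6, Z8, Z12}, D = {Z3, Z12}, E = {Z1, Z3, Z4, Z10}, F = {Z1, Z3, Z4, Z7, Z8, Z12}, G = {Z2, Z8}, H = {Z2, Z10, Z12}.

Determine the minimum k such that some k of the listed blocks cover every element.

4

Take {B, C, F, G}. Their union is {Z0, Z1, Z2, Z3, Z4, Z5, Z6, Z7, Z8, Z9, Z10, Z11, Z12}, which is all 13 elements.
No 3 of the 8 blocks cover everything (all 56 combinations miss at least one element), so 4 is optimal.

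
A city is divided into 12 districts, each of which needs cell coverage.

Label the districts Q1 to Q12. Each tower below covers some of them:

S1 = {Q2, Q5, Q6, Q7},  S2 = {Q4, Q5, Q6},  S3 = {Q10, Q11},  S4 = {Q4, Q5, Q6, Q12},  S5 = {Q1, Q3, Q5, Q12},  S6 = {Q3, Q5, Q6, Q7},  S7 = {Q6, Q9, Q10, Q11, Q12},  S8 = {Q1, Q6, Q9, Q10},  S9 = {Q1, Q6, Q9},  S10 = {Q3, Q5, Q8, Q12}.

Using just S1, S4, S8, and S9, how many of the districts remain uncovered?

3

Union of S1, S4, S8, S9 = {Q1, Q2, Q4, Q5, Q6, Q7, Q9, Q10, Q12}.
Not covered: Q3, Q8, Q11 — 3 districts.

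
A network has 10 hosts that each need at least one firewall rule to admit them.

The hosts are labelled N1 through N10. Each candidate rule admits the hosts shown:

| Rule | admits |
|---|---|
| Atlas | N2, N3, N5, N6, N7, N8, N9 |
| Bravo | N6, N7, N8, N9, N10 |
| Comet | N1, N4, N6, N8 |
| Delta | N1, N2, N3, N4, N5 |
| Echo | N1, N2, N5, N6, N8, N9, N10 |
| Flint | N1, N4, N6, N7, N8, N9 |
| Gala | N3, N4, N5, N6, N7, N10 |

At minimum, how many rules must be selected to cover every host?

Take {Echo, Gala}. Their union is {N1, N2, N3, N4, N5, N6, N7, N8, N9, N10}, which is all 10 hosts.
No single rule has all 10 hosts (the largest, Atlas, has 7), so 2 is optimal.

2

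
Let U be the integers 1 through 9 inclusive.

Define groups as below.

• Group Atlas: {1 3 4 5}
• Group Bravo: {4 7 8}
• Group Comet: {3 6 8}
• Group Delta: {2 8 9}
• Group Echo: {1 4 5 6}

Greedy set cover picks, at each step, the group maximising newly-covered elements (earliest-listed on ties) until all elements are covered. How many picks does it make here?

4

Greedy: pick Atlas (covers 4 new) → pick Delta (covers 3 new) → pick Bravo (covers 1 new) → pick Comet (covers 1 new). Total picks: 4.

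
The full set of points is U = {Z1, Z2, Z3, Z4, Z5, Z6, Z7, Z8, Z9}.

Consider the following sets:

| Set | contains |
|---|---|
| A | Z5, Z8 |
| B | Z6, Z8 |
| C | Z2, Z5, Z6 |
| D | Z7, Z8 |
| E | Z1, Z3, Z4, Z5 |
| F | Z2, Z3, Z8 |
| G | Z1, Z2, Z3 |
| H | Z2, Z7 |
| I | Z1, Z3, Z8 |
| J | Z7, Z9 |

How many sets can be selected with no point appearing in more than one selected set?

B, E, J are pairwise disjoint (B={Z6,Z8}; E={Z1,Z3,Z4,Z5}; J={Z7,Z9}).
Every remaining set overlaps one of these, and no 4 of the listed sets are pairwise disjoint, so 3 is the maximum.

3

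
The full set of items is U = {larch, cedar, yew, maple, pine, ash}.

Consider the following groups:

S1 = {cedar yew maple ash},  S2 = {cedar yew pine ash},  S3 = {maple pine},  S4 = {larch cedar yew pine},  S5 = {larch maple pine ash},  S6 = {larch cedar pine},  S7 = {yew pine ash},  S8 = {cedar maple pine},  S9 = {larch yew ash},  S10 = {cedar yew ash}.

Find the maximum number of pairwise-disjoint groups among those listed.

2

S3, S10 are pairwise disjoint (S3={maple,pine}; S10={cedar,yew,ash}).
Every remaining group overlaps one of these, and no 3 of the listed groups are pairwise disjoint, so 2 is the maximum.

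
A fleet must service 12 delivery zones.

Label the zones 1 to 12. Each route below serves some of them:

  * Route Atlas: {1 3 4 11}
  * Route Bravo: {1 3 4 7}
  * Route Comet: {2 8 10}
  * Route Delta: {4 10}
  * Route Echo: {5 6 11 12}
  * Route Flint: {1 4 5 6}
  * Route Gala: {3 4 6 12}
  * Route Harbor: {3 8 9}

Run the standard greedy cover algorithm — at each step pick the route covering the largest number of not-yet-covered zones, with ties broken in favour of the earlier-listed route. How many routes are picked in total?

5

Greedy: pick Atlas (covers 4 new) → pick Comet (covers 3 new) → pick Echo (covers 3 new) → pick Bravo (covers 1 new) → pick Harbor (covers 1 new). Total picks: 5.
(The true minimum cover uses only 4 routes, so greedy is not optimal here.)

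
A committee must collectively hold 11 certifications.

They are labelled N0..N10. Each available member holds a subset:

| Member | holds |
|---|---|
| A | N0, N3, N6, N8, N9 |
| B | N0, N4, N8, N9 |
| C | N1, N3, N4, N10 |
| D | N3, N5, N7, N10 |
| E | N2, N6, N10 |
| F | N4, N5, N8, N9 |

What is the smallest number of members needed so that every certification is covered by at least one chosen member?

B and C and D and E together: B ∪ C ∪ D ∪ E = {N0, N1, N2, N3, N4, N5, N6, N7, N8, N9, N10} — every certification is covered.
No 3 of the 6 members cover everything (all 20 combinations miss at least one certification), so 4 is optimal.

4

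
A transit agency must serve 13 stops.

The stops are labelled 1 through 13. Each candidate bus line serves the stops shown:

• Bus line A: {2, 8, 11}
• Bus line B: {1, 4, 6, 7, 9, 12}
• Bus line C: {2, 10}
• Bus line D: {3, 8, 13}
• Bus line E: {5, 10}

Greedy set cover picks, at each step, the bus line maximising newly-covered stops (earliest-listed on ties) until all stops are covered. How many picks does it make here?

4

Greedy: pick B (covers 6 new) → pick A (covers 3 new) → pick D (covers 2 new) → pick E (covers 2 new). Total picks: 4.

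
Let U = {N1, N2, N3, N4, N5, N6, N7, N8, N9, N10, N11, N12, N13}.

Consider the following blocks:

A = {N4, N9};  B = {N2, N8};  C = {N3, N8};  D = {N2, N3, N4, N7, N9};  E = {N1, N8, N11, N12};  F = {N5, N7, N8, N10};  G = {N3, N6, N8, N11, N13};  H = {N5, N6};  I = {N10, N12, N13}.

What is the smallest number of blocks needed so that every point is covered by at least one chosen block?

D and E and F and G together: D ∪ E ∪ F ∪ G = {N1, N2, N3, N4, N5, N6, N7, N8, N9, N10, N11, N12, N13} — every point is covered.
No 3 of the 9 blocks cover everything (all 84 combinations miss at least one point), so 4 is optimal.

4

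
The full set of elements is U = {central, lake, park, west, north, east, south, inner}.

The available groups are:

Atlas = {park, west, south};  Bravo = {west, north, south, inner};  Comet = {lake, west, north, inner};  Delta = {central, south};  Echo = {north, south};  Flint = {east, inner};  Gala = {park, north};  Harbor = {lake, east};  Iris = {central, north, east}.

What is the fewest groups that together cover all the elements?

Atlas, Comet, and Iris cover everything between them: the union {central, lake, park, west, north, east, south, inner} is all of U.
No 2 of the 9 groups cover everything (all 36 combinations miss at least one element), so 3 is optimal.

3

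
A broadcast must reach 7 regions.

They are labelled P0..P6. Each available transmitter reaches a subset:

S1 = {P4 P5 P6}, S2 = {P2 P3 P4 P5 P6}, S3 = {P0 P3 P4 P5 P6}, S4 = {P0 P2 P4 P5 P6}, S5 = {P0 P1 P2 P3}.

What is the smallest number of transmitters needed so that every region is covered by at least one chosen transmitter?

2

Take {S1, S5}. Their union is {P0, P1, P2, P3, P4, P5, P6}, which is all 7 regions.
No single transmitter has all 7 regions (the largest, S2, has 5), so 2 is optimal.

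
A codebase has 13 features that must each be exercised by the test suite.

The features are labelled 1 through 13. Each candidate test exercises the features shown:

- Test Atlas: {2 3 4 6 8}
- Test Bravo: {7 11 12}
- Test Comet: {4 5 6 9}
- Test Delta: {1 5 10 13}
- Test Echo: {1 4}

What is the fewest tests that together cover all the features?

4

Take {Atlas, Bravo, Comet, Delta}. Their union is {1, 2, 3, 4, 5, 6, 7, 8, 9, 10, 11, 12, 13}, which is all 13 features.
Only Comet contains 9, so Comet is forced; the remaining 9 features need at least 3 more tests (each remaining test adds at most 3) — so at least 4 tests are needed, and 4 is optimal.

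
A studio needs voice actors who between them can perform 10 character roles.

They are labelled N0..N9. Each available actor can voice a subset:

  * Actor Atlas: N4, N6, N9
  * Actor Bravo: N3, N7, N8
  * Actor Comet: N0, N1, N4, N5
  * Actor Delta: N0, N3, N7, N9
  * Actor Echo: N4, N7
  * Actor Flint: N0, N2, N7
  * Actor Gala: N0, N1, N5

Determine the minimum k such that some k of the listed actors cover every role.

Atlas and Bravo and Comet and Flint together: Atlas ∪ Bravo ∪ Comet ∪ Flint = {N0, N1, N2, N3, N4, N5, N6, N7, N8, N9} — every role is covered.
Only Flint contains N2, so Flint is forced; the remaining 7 roles need at least 3 more actors (each remaining actor adds at most 3) — so at least 4 actors are needed, and 4 is optimal.

4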